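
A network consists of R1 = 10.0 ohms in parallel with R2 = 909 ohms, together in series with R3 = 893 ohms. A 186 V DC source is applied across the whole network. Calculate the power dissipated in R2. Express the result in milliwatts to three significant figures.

4.57 mW

First find R_p for the parallel pair, then treat R_p + R3 as a series loop.
R_p = (10.0×909)/(10.0+909) = 9.891 Ω
R_total = R_p + 893 = 9.891 + 893 = 902.9 Ω
I = V / R_total = 186 / 902.9 = 0.2060 A
Voltage across the parallel pair: V_p = I × R_p = 0.2060 × 9.891 = 2.038 V
R2 sits across V_p; its power is V_p²/R.
P_R2 = (2.038)² / 909 = 0.004568 W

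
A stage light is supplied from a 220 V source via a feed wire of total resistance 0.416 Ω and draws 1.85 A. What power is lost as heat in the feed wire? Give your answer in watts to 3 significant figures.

1.42 W

The feed wire and load are in series, so the same current flows in both; the loss is I²R_line.
The feed wire carries the full 1.85 A.
P_line = I² R_line = (1.850)² × 0.416 = 1.424 W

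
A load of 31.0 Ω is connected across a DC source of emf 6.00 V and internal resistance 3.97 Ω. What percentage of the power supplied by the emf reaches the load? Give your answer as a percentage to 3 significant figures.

88.6 %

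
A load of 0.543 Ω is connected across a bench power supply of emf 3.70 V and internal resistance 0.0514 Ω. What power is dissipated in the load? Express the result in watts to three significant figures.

21.0 W

Load and internal resistance form a series loop — compute the loop current, then the load power via I²R.
I = ε / (r + R) = 3.70 / (0.0514 + 0.543) = 6.225 A
P_load = I² R = (6.225)² × 0.543 = 21.04 W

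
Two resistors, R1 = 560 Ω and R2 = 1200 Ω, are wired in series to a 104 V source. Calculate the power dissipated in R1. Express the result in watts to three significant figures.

1.96 W

Series elements share the same current, so find I first, then use P = I²R.
R_total = 560 + 1200 = 1760 Ω
I = V / R_total = 104 / 1760 = 0.05909 A
P_R1 = I² × R1 = (0.05909)² × 560 = 1.955 W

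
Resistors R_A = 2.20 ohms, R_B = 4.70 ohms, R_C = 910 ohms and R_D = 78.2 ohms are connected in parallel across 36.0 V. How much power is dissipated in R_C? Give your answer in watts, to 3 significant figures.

Each parallel branch sees the full supply voltage, so P = V²/R applies directly to the target branch.
P_R_C = V² / R_C = (36.0)² / 910 Ω = 1.424 W

1.42 W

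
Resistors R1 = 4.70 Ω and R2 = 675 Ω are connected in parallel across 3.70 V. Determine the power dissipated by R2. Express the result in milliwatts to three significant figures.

The supply voltage appears across each parallel branch — just use P = V²/R2.
P_R2 = V² / R2 = (3.70)² / 675 Ω = 0.02028 W

20.3 mW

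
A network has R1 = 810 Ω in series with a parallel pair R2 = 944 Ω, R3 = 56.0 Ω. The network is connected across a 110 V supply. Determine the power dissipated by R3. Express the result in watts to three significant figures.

0.811 W

Collapse R2‖R3 to a single equivalent, reducing the network to two series elements.
R_p = (944×56.0)/(944+56.0) = 52.86 Ω
R_total = 810 + 52.86 = 862.9 Ω
I = V / R_total = 110 / 862.9 = 0.1275 A
Voltage across the parallel pair: V_p = I × R_p = 0.1275 × 52.86 = 6.739 V
R3 is across V_p, so use P = V²/R for that branch.
P_R3 = (6.739)² / 56.0 = 0.8110 W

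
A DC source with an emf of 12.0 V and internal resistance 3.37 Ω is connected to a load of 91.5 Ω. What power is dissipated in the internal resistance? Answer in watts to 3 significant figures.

The source's internal resistance is just another series element carrying I; its dissipation is I²r.
I = ε / (r + R) = 12.0 / (3.37 + 91.5) = 0.1265 A
P_int = I² r = (0.1265)² × 3.37 = 0.05392 W

0.0539 W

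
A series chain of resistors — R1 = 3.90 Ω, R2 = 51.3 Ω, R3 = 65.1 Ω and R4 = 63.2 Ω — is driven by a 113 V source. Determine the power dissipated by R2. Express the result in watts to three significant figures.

The current is common to all series resistors; compute it, then apply P = I²R for the target.
R_total = 3.90 + 51.3 + 65.1 + 63.2 = 183.5 Ω
I = V / R_total = 113 / 183.5 = 0.6158 A
P_R2 = I² × R2 = (0.6158)² × 51.3 = 19.45 W

19.5 W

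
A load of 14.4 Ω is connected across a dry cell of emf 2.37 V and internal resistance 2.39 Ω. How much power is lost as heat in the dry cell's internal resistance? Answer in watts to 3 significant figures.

The source's internal resistance is just another series element carrying I; its dissipation is I²r.
I = ε / (r + R) = 2.37 / (2.39 + 14.4) = 0.1412 A
P_int = I² r = (0.1412)² × 2.39 = 0.04762 W

0.0476 W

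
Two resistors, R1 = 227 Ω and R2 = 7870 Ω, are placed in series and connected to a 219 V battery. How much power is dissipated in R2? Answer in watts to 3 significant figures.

5.76 W

Since the resistors are in series they all carry the loop current I = V/R_total; the power in any one is I²R.
R_total = 227 + 7870 = 8097 Ω
I = V / R_total = 219 / 8097 = 0.02705 A
P_R2 = I² × R2 = (0.02705)² × 7870 = 5.757 W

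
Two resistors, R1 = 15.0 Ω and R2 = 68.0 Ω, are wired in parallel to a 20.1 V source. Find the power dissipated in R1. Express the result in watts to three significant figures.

26.9 W

The supply voltage appears across each parallel branch — just use P = V²/R1.
P_R1 = V² / R1 = (20.1)² / 15.0 Ω = 26.93 W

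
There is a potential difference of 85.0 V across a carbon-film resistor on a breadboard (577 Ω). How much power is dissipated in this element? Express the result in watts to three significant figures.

12.5 W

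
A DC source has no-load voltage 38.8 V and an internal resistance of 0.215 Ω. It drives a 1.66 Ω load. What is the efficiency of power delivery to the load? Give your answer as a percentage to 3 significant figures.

88.5 %

Both r and R carry the same current, so the power split is just the resistance split: η = R/(R+r).
η = R / (R + r) = 1.66 / (1.66 + 0.215) = 0.8853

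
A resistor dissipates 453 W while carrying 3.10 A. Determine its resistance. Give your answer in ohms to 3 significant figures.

47.1 Ω

From P = V I = I²R = V²/R, with the two given quantities we get R = P / I².
R = 453 / (3.100)² = 47.14 Ω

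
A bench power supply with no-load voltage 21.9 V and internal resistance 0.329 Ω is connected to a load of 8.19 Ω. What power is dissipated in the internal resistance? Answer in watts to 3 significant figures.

Internal loss is I²r, with I set by the total series resistance r+R.
I = ε / (r + R) = 21.9 / (0.329 + 8.19) = 2.571 A
P_int = I² r = (2.571)² × 0.329 = 2.174 W

2.17 W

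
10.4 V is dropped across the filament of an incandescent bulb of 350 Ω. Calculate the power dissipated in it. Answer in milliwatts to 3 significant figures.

V and R are stated; P = V²/R avoids computing the current.
P = (10.4 V)² / 350 Ω = 0.3090 W

309 mW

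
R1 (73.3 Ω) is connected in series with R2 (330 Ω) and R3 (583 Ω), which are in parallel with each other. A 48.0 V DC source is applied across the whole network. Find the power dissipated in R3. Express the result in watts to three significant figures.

2.18 W

Collapse R2‖R3 to a single equivalent, reducing the network to two series elements.
R_p = (330×583)/(330+583) = 210.7 Ω
R_total = 73.3 + 210.7 = 284.0 Ω
I = V / R_total = 48.0 / 284.0 = 0.1690 A
Voltage across the parallel pair: V_p = I × R_p = 0.1690 × 210.7 = 35.61 V
R3 is across V_p, so use P = V²/R for that branch.
P_R3 = (35.61)² / 583 = 2.175 W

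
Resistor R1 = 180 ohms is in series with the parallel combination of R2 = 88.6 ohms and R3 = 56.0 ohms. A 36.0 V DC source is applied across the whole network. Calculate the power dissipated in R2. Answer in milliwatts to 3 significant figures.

Collapse R2‖R3 to a single equivalent, reducing the network to two series elements.
R_p = (88.6×56.0)/(88.6+56.0) = 34.31 Ω
R_total = 180 + 34.31 = 214.3 Ω
I = V / R_total = 36.0 / 214.3 = 0.1680 A
Voltage across the parallel pair: V_p = I × R_p = 0.1680 × 34.31 = 5.764 V
R2 sees V_p directly, so P = V_p² / R2.
P_R2 = (5.764)² / 88.6 = 0.3750 W

375 mW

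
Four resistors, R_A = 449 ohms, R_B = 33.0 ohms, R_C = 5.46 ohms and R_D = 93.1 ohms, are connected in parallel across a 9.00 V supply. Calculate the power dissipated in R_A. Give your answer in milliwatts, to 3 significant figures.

Parallel branches share the same voltage; P = V²/R gives the branch power in one step.
P_R_A = V² / R_A = (9.00)² / 449 Ω = 0.1804 W

180 mW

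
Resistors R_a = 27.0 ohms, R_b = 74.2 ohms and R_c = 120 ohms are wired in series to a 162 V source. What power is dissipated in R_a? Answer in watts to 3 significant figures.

Since the resistors are in series they all carry the loop current I = V/R_total; the power in any one is I²R.
R_total = 27.0 + 74.2 + 120 = 221.2 Ω
I = V / R_total = 162 / 221.2 = 0.7324 A
P_R_a = I² × R_a = (0.7324)² × 27.0 = 14.48 W

14.5 W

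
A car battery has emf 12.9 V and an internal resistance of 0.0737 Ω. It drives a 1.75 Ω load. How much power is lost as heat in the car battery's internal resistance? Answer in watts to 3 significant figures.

The internal resistance carries the same current as the load; P_int = I²r.
I = ε / (r + R) = 12.9 / (0.0737 + 1.75) = 7.074 A
P_int = I² r = (7.074)² × 0.0737 = 3.688 W

3.69 W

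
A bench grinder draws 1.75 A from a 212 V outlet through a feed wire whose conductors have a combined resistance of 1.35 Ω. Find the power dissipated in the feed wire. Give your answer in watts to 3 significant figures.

4.13 W

Line loss is just I²R for the cable — we know both I and R_line directly.
The feed wire carries the full 1.75 A.
P_line = I² R_line = (1.750)² × 1.35 = 4.134 W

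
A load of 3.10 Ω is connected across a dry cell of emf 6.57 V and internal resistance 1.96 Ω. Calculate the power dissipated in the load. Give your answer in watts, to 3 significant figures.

Load and internal resistance form a series loop — compute the loop current, then the load power via I²R.
I = ε / (r + R) = 6.57 / (1.96 + 3.10) = 1.298 A
P_load = I² R = (1.298)² × 3.10 = 5.226 W

5.23 W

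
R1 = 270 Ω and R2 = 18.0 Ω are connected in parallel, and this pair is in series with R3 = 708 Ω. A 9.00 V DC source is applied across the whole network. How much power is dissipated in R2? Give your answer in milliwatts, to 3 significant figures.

Reduce the parallel combination to a single R_p; the circuit then becomes R_p in series with the remaining resistor.
R_p = (270×18.0)/(270+18.0) = 16.88 Ω
R_total = R_p + 708 = 16.88 + 708 = 724.9 Ω
I = V / R_total = 9.00 / 724.9 = 0.01242 A
Voltage across the parallel pair: V_p = I × R_p = 0.01242 × 16.88 = 0.2095 V
R2 sits across V_p; its power is V_p²/R.
P_R2 = (0.2095)² / 18.0 = 0.002439 W

2.44 mW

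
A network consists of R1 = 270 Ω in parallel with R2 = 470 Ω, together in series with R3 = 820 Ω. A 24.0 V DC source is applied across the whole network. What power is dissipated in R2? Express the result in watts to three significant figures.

0.0367 W

Reduce the parallel combination to a single R_p; the circuit then becomes R_p in series with the remaining resistor.
R_p = (270×470)/(270+470) = 171.5 Ω
R_total = R_p + 820 = 171.5 + 820 = 991.5 Ω
I = V / R_total = 24.0 / 991.5 = 0.02421 A
Voltage across the parallel pair: V_p = I × R_p = 0.02421 × 171.5 = 4.151 V
R2 sits across V_p; its power is V_p²/R.
P_R2 = (4.151)² / 470 = 0.03666 W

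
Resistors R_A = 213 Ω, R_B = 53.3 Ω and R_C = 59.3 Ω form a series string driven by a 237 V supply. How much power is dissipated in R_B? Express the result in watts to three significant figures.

Every series element carries the same I. Get I from the total resistance, then P = I² × R_B.
R_total = 213 + 53.3 + 59.3 = 325.6 Ω
I = V / R_total = 237 / 325.6 = 0.7279 A
P_R_B = I² × R_B = (0.7279)² × 53.3 = 28.24 W

28.2 W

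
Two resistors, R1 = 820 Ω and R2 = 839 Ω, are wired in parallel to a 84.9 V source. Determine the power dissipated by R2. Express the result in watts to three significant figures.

8.59 W

Each parallel branch sees the full supply voltage, so P = V²/R applies directly to the target branch.
P_R2 = V² / R2 = (84.9)² / 839 Ω = 8.591 W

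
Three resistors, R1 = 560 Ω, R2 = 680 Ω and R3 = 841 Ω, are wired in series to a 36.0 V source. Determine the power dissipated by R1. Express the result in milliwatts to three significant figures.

168 mW

The current is common to all series resistors; compute it, then apply P = I²R for the target.
R_total = 560 + 680 + 841 = 2081 Ω
I = V / R_total = 36.0 / 2081 = 0.01730 A
P_R1 = I² × R1 = (0.01730)² × 560 = 0.1676 W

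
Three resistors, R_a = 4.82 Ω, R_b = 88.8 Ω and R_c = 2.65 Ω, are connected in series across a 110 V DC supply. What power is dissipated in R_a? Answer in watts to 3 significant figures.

In a series string the same current flows through every resistor — find that current, then P = I²R for the one we want.
R_total = 4.82 + 88.8 + 2.65 = 96.27 Ω
I = V / R_total = 110 / 96.27 = 1.143 A
P_R_a = I² × R_a = (1.143)² × 4.82 = 6.293 W

6.29 W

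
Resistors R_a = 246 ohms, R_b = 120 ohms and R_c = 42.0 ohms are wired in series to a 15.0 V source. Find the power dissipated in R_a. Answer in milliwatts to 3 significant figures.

Every series element carries the same I. Get I from the total resistance, then P = I² × R_a.
R_total = 246 + 120 + 42.0 = 408.0 Ω
I = V / R_total = 15.0 / 408.0 = 0.03676 A
P_R_a = I² × R_a = (0.03676)² × 246 = 0.3325 W

333 mW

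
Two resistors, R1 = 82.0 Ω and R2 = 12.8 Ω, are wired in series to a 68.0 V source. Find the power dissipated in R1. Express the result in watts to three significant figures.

42.2 W

In a series string the same current flows through every resistor — find that current, then P = I²R for the one we want.
R_total = 82.0 + 12.8 = 94.80 Ω
I = V / R_total = 68.0 / 94.80 = 0.7173 A
P_R1 = I² × R1 = (0.7173)² × 82.0 = 42.19 W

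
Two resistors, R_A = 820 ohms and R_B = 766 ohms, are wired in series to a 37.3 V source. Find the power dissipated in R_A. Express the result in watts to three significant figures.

In a series string the same current flows through every resistor — find that current, then P = I²R for the one we want.
R_total = 820 + 766 = 1586 Ω
I = V / R_total = 37.3 / 1586 = 0.02352 A
P_R_A = I² × R_A = (0.02352)² × 820 = 0.4535 W

0.454 W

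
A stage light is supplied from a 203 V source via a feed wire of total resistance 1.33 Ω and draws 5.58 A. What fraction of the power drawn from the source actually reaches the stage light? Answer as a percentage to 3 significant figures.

96.3 %

The feed wire carries the full 5.58 A.
P_line = I² R_line = (5.580)² × 1.33 = 41.41 W
P_source = V I = 203 × 5.580 = 1133 W; P_load = 1091 W
η = P_load / P_source = 1091 / 1133 = 0.9634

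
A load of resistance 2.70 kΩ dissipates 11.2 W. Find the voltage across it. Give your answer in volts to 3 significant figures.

174 V

The two known quantities fix the third via V = √(P R).
V = √(11.2 × 2700) = 173.9 V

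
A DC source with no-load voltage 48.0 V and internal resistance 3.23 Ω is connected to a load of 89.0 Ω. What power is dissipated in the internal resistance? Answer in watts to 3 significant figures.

r is in series with the load, so it carries the full circuit current — the loss in it is I²r.
I = ε / (r + R) = 48.0 / (3.23 + 89.0) = 0.5204 A
P_int = I² r = (0.5204)² × 3.23 = 0.8749 W

0.875 W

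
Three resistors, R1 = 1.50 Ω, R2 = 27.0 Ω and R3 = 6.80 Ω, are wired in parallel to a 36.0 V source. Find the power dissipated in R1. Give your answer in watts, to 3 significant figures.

864 W

Every branch has 36.0 V across it, so for R1 the power is simply V²/R.
P_R1 = V² / R1 = (36.0)² / 1.50 Ω = 864.0 W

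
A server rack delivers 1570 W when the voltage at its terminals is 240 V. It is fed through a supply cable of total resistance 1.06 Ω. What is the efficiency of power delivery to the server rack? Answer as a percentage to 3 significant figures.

I = P / V = 1570 / 240 = 6.542 A through the supply cable.
P_line = I² R_line = (6.542)² × 1.06 = 45.36 W
P_source = P_load + P_line = 1570 + 45.36 = 1615 W
η = P_load / P_source = 1570 / 1615 = 0.9719

97.2 %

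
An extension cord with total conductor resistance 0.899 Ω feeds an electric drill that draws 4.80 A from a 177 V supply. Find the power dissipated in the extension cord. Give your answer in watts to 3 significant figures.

Line loss is just I²R for the cable — we know both I and R_line directly.
The extension cord carries the full 4.80 A.
P_line = I² R_line = (4.800)² × 0.899 = 20.71 W

20.7 W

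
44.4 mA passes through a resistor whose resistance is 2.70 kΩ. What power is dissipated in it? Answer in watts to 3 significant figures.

5.32 W

Current and resistance are given, so P = I²R is the direct form.
P = (0.04440 A)² × 2700 Ω = 5.323 W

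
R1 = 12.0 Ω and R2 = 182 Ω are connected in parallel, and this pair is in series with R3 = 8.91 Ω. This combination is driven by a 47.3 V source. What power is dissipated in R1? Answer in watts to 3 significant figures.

Collapse the R1‖R2 pair into one equivalent R_p; then R_p and R3 form a series string.
R_p = (12.0×182)/(12.0+182) = 11.26 Ω
R_total = R_p + 8.91 = 11.26 + 8.91 = 20.17 Ω
I = V / R_total = 47.3 / 20.17 = 2.345 A
Voltage across the parallel pair: V_p = I × R_p = 2.345 × 11.26 = 26.40 V
Use P = V²/R for R1 with V = V_p.
P_R1 = (26.40)² / 12.0 = 58.09 W

58.1 W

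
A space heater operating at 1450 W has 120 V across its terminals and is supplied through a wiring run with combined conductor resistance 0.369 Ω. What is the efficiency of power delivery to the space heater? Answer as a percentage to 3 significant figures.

I = P / V = 1450 / 120 = 12.08 A through the wiring run.
P_line = I² R_line = (12.08)² × 0.369 = 53.88 W
P_source = P_load + P_line = 1450 + 53.88 = 1504 W
η = P_load / P_source = 1450 / 1504 = 0.9642

96.4 %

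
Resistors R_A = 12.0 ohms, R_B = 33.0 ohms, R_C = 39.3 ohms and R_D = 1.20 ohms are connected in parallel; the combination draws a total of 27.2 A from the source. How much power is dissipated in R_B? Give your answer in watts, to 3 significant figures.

Only the total current is stated, so first find the parallel equivalent to get the voltage across the combination.
1/R_eq = 1/12.0 + 1/33.0 + 1/39.3 + 1/1.20 ⇒ R_eq = 1.028 Ω
V = I_total × R_eq = 27.20 × 1.028 = 27.97 V
P_R_B = V² / R_B = (27.97)² / 33.0 = 23.71 W

23.7 W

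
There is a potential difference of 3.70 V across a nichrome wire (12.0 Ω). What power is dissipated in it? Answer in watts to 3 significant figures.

1.14 W

We know the drop across the element and its resistance — P = V²/R, one step.
P = (3.70 V)² / 12.0 Ω = 1.141 W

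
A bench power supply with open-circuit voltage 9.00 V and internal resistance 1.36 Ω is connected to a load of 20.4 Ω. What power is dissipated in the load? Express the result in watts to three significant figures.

3.49 W

Find the circuit current first, then P = I²R for the load (series elements share I).
I = ε / (r + R) = 9.00 / (1.36 + 20.4) = 0.4136 A
P_load = I² R = (0.4136)² × 20.4 = 3.490 W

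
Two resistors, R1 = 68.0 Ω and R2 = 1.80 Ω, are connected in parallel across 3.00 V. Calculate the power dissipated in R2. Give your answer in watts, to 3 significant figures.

5.00 W

Parallel branches share the same voltage; P = V²/R gives the branch power in one step.
P_R2 = V² / R2 = (3.00)² / 1.80 Ω = 5.000 W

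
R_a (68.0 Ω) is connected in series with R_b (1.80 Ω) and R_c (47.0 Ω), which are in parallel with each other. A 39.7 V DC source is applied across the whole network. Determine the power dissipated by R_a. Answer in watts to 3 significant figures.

Reduce the parallel pair to R_p first; the network is then a simple series string.
R_p = (1.80×47.0)/(1.80+47.0) = 1.734 Ω
R_total = 68.0 + 1.734 = 69.73 Ω
I = V / R_total = 39.7 / 69.73 = 0.5693 A
R_a carries the full series current, so P = I²R.
P_R_a = (0.5693)² × 68.0 = 22.04 W

22.0 W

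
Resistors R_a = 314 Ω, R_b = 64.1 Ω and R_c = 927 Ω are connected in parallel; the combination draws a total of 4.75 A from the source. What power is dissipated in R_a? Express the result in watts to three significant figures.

The branches share the same voltage, but only the total current is given — find V from the equivalent resistance first.
1/R_eq = 1/314 + 1/64.1 + 1/927 ⇒ R_eq = 50.34 Ω
V = I_total × R_eq = 4.750 × 50.34 = 239.1 V
P_R_a = V² / R_a = (239.1)² / 314 = 182.1 W

182 W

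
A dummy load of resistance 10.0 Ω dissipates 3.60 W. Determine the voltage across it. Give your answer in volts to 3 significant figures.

6.00 V

Inverting the appropriate power form: V = √(P R).
V = √(3.60 × 10.0) = 6.000 V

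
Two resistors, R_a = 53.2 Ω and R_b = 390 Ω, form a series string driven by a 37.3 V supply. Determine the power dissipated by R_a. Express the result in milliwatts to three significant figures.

Since the resistors are in series they all carry the loop current I = V/R_total; the power in any one is I²R.
R_total = 53.2 + 390 = 443.2 Ω
I = V / R_total = 37.3 / 443.2 = 0.08416 A
P_R_a = I² × R_a = (0.08416)² × 53.2 = 0.3768 W

377 mW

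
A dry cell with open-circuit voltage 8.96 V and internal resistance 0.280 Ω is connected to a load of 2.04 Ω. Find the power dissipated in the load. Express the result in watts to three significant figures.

Load and internal resistance form a series loop — compute the loop current, then the load power via I²R.
I = ε / (r + R) = 8.96 / (0.280 + 2.04) = 3.862 A
P_load = I² R = (3.862)² × 2.04 = 30.43 W

30.4 W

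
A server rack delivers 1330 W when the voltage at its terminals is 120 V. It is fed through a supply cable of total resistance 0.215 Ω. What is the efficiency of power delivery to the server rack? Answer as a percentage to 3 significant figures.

98.1 %

I = P / V = 1330 / 120 = 11.08 A through the supply cable.
P_line = I² R_line = (11.08)² × 0.215 = 26.41 W
P_source = P_load + P_line = 1330 + 26.41 = 1356 W
η = P_load / P_source = 1330 / 1356 = 0.9805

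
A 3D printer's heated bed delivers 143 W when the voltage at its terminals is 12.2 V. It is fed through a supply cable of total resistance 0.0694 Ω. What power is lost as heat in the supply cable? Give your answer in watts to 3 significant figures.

Line loss is just I²R for the cable — we know both I and R_line directly.
I = P / V = 143 / 12.2 = 11.72 A through the supply cable.
P_line = I² R_line = (11.72)² × 0.0694 = 9.535 W

9.53 W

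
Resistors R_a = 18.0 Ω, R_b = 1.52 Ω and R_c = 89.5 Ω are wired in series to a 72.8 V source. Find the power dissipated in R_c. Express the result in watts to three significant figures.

39.9 W

In a series string the same current flows through every resistor — find that current, then P = I²R for the one we want.
R_total = 18.0 + 1.52 + 89.5 = 109.0 Ω
I = V / R_total = 72.8 / 109.0 = 0.6678 A
P_R_c = I² × R_c = (0.6678)² × 89.5 = 39.91 W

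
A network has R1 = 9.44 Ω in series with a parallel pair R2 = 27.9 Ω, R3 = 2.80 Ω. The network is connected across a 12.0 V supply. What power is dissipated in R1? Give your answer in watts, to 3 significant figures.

First combine the parallel branches into one equivalent R_p, then R1 + R_p is a series pair.
R_p = (27.9×2.80)/(27.9+2.80) = 2.545 Ω
R_total = 9.44 + 2.545 = 11.98 Ω
I = V / R_total = 12.0 / 11.98 = 1.001 A
The full supply current passes through R1: P = I²R.
P_R1 = (1.001)² × 9.44 = 9.464 W

9.46 W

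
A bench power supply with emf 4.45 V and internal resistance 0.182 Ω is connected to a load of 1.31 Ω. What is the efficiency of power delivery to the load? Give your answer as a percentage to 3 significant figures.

87.8 %

Efficiency is P_load / P_total. With a series r and R sharing the same I, P = I²R for each, so η = R/(R+r).
η = R / (R + r) = 1.31 / (1.31 + 0.182) = 0.8780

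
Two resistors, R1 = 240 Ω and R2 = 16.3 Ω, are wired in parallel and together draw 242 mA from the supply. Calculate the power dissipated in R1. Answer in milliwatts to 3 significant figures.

The branches share the same voltage, but only the total current is given — find V from the equivalent resistance first.
1/R_eq = 1/240 + 1/16.3 ⇒ R_eq = 15.26 Ω
V = I_total × R_eq = 0.2420 × 15.26 = 3.694 V
P_R1 = V² / R1 = (3.694)² / 240 = 0.05685 W

56.8 mW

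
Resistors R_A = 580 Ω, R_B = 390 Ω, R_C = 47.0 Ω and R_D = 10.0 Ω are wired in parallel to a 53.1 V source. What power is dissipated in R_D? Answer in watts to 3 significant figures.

The supply voltage appears across each parallel branch — just use P = V²/R_D.
P_R_D = V² / R_D = (53.1)² / 10.0 Ω = 282.0 W

282 W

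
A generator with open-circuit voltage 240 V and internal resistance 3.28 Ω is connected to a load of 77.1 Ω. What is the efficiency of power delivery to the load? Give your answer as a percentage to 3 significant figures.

95.9 %

η = P_load/(P_load+P_int) = I²R/(I²R+I²r) = R/(R+r) — the I² cancels for series elements.
η = R / (R + r) = 77.1 / (77.1 + 3.28) = 0.9592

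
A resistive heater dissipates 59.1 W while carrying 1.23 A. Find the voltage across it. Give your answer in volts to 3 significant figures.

48.0 V

Inverting the appropriate power form: V = P / I.
V = 59.1 / 1.230 = 48.05 V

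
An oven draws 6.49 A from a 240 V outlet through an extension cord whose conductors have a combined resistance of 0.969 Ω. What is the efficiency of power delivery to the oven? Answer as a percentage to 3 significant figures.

The extension cord carries the full 6.49 A.
P_line = I² R_line = (6.490)² × 0.969 = 40.81 W
P_source = V I = 240 × 6.490 = 1558 W; P_load = 1517 W
η = P_load / P_source = 1517 / 1558 = 0.9738

97.4 %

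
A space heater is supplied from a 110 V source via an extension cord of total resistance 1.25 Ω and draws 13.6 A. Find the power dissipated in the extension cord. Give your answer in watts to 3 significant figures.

Line loss is just I²R for the cable — we know both I and R_line directly.
The extension cord carries the full 13.6 A.
P_line = I² R_line = (13.60)² × 1.25 = 231.2 W

231 W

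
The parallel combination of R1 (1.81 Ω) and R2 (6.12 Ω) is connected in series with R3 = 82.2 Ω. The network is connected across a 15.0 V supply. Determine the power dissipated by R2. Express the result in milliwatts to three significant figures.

10.3 mW

Reduce the parallel combination to a single R_p; the circuit then becomes R_p in series with the remaining resistor.
R_p = (1.81×6.12)/(1.81+6.12) = 1.397 Ω
R_total = R_p + 82.2 = 1.397 + 82.2 = 83.60 Ω
I = V / R_total = 15.0 / 83.60 = 0.1794 A
Voltage across the parallel pair: V_p = I × R_p = 0.1794 × 1.397 = 0.2506 V
R2 sits across V_p; its power is V_p²/R.
P_R2 = (0.2506)² / 6.12 = 0.01027 W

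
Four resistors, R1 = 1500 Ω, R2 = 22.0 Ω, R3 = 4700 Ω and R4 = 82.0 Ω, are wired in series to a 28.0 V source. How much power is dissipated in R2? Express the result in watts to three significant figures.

0.000434 W

Since the resistors are in series they all carry the loop current I = V/R_total; the power in any one is I²R.
R_total = 1500 + 22.0 + 4700 + 82.0 = 6304 Ω
I = V / R_total = 28.0 / 6304 = 0.004442 A
P_R2 = I² × R2 = (0.004442)² × 22.0 = 0.0004340 W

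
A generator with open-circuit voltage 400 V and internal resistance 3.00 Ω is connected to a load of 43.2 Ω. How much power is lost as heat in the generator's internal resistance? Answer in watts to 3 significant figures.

225 W

r is in series with the load, so it carries the full circuit current — the loss in it is I²r.
I = ε / (r + R) = 400 / (3.00 + 43.2) = 8.658 A
P_int = I² r = (8.658)² × 3.00 = 224.9 W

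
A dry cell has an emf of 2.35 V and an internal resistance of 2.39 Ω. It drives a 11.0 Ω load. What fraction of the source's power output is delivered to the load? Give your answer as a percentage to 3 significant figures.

Both r and R carry the same current, so the power split is just the resistance split: η = R/(R+r).
η = R / (R + r) = 11.0 / (11.0 + 2.39) = 0.8215

82.2 %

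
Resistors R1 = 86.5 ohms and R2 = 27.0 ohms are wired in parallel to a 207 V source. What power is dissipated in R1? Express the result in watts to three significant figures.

Every branch has 207 V across it, so for R1 the power is simply V²/R.
P_R1 = V² / R1 = (207)² / 86.5 Ω = 495.4 W

495 W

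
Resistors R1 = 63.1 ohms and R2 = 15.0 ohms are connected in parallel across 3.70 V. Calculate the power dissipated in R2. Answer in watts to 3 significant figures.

0.913 W

The supply voltage appears across each parallel branch — just use P = V²/R2.
P_R2 = V² / R2 = (3.70)² / 15.0 Ω = 0.9127 W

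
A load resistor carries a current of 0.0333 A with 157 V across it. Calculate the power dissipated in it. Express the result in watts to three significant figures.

V and I are known directly — P = V I, no intermediate step needed.
P = 157 V × 0.03330 A = 5.228 W

5.23 W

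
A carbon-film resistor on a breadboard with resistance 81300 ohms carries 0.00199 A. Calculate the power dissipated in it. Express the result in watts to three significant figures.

0.322 W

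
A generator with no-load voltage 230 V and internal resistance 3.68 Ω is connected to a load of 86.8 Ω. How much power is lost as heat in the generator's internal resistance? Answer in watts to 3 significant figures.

23.8 W

The internal resistance carries the same current as the load; P_int = I²r.
I = ε / (r + R) = 230 / (3.68 + 86.8) = 2.542 A
P_int = I² r = (2.542)² × 3.68 = 23.78 W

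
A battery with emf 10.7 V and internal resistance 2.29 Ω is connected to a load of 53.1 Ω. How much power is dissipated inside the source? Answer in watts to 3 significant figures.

0.0855 W

The source's internal resistance is just another series element carrying I; its dissipation is I²r.
I = ε / (r + R) = 10.7 / (2.29 + 53.1) = 0.1932 A
P_int = I² r = (0.1932)² × 2.29 = 0.08546 W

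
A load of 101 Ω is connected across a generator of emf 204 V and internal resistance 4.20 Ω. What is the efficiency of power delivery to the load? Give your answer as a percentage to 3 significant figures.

Both r and R carry the same current, so the power split is just the resistance split: η = R/(R+r).
η = R / (R + r) = 101 / (101 + 4.20) = 0.9601

96.0 %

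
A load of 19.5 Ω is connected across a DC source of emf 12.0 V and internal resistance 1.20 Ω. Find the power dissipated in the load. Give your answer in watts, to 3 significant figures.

6.55 W

Find the circuit current first, then P = I²R for the load (series elements share I).
I = ε / (r + R) = 12.0 / (1.20 + 19.5) = 0.5797 A
P_load = I² R = (0.5797)² × 19.5 = 6.553 W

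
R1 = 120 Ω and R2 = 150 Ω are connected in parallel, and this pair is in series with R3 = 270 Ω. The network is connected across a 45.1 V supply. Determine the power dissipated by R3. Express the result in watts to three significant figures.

4.85 W

Collapse the R1‖R2 pair into one equivalent R_p; then R_p and R3 form a series string.
R_p = (120×150)/(120+150) = 66.67 Ω
R_total = R_p + 270 = 66.67 + 270 = 336.7 Ω
I = V / R_total = 45.1 / 336.7 = 0.1340 A
R3 is the series element, so its power is I²R.
P_R3 = (0.1340)² × 270 = 4.845 W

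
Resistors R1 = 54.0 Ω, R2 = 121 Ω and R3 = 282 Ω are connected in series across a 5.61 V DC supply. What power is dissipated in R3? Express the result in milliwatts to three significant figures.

The current is common to all series resistors; compute it, then apply P = I²R for the target.
R_total = 54.0 + 121 + 282 = 457.0 Ω
I = V / R_total = 5.61 / 457.0 = 0.01228 A
P_R3 = I² × R3 = (0.01228)² × 282 = 0.04250 W

42.5 mW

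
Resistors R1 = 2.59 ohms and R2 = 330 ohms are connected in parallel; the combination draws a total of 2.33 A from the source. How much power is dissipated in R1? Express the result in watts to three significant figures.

Only the total current is stated, so first find the parallel equivalent to get the voltage across the combination.
1/R_eq = 1/2.59 + 1/330 ⇒ R_eq = 2.570 Ω
V = I_total × R_eq = 2.330 × 2.570 = 5.988 V
P_R1 = V² / R1 = (5.988)² / 2.59 = 13.84 W

13.8 W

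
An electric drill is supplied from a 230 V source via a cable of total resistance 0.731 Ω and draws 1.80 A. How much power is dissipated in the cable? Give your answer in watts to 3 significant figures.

2.37 W

Line loss is just I²R for the cable — we know both I and R_line directly.
The cable carries the full 1.80 A.
P_line = I² R_line = (1.800)² × 0.731 = 2.368 W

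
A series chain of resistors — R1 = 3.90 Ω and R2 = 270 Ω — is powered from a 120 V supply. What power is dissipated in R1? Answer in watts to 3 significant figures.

0.749 W

The current is common to all series resistors; compute it, then apply P = I²R for the target.
R_total = 3.90 + 270 = 273.9 Ω
I = V / R_total = 120 / 273.9 = 0.4381 A
P_R1 = I² × R1 = (0.4381)² × 3.90 = 0.7486 W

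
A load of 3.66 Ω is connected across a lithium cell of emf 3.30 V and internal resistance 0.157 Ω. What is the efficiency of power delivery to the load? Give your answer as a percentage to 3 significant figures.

95.9 %

η = P_load/(P_load+P_int) = I²R/(I²R+I²r) = R/(R+r) — the I² cancels for series elements.
η = R / (R + r) = 3.66 / (3.66 + 0.157) = 0.9589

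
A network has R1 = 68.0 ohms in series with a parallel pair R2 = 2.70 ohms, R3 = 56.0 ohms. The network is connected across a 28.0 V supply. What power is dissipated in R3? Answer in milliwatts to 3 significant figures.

Replace R2 and R3 with their parallel equivalent so the circuit becomes R1 in series with R_p.
R_p = (2.70×56.0)/(2.70+56.0) = 2.576 Ω
R_total = 68.0 + 2.576 = 70.58 Ω
I = V / R_total = 28.0 / 70.58 = 0.3967 A
Voltage across the parallel pair: V_p = I × R_p = 0.3967 × 2.576 = 1.022 V
With V_p across R3, its power is V_p²/R3.
P_R3 = (1.022)² / 56.0 = 0.01865 W

18.6 mW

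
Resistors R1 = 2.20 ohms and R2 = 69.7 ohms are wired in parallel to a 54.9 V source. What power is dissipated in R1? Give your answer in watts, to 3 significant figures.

1370 W

R1 sits directly across the source, so P = V²/R with V = 54.9 V.
P_R1 = V² / R1 = (54.9)² / 2.20 Ω = 1370 W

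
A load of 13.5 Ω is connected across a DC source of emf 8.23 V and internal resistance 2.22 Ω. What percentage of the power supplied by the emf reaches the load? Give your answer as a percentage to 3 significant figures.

Efficiency is P_load / P_total. With a series r and R sharing the same I, P = I²R for each, so η = R/(R+r).
η = R / (R + r) = 13.5 / (13.5 + 2.22) = 0.8588

85.9 %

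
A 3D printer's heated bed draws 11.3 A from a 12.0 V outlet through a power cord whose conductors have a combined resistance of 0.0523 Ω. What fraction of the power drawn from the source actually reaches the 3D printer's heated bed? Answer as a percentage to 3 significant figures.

The power cord carries the full 11.3 A.
P_line = I² R_line = (11.30)² × 0.0523 = 6.678 W
P_source = V I = 12.0 × 11.30 = 135.6 W; P_load = 128.9 W
η = P_load / P_source = 128.9 / 135.6 = 0.9508

95.1 %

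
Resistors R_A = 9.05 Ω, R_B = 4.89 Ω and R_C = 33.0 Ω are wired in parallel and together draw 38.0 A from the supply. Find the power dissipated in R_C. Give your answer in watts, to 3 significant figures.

Only the total current is stated, so first find the parallel equivalent to get the voltage across the combination.
1/R_eq = 1/9.05 + 1/4.89 + 1/33.0 ⇒ R_eq = 2.896 Ω
V = I_total × R_eq = 38.00 × 2.896 = 110.0 V
P_R_C = V² / R_C = (110.0)² / 33.0 = 367.0 W

367 W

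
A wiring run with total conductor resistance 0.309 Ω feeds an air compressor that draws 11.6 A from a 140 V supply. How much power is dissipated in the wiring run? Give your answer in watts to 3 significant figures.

41.6 W

Only the current and the line resistance are needed for the I²R loss.
The wiring run carries the full 11.6 A.
P_line = I² R_line = (11.60)² × 0.309 = 41.58 W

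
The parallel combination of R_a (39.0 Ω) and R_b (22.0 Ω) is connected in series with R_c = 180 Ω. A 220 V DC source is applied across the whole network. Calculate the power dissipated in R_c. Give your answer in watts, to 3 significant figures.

Reduce the parallel combination to a single R_p; the circuit then becomes R_p in series with the remaining resistor.
R_p = (39.0×22.0)/(39.0+22.0) = 14.07 Ω
R_total = R_p + 180 = 14.07 + 180 = 194.1 Ω
I = V / R_total = 220 / 194.1 = 1.134 A
All the supply current flows through R_c; use P = I²R_c.
P_R_c = (1.134)² × 180 = 231.3 W

231 W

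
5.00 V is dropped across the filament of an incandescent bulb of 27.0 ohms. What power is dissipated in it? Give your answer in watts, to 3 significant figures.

We know the drop across the element and its resistance — P = V²/R, one step.
P = (5.00 V)² / 27.0 Ω = 0.9259 W

0.926 W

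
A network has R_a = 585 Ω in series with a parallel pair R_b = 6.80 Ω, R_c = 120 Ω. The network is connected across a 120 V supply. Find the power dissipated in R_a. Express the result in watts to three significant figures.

First combine the parallel branches into one equivalent R_p, then R_a + R_p is a series pair.
R_p = (6.80×120)/(6.80+120) = 6.435 Ω
R_total = 585 + 6.435 = 591.4 Ω
I = V / R_total = 120 / 591.4 = 0.2029 A
R_a carries the full series current, so P = I²R.
P_R_a = (0.2029)² × 585 = 24.08 W

24.1 W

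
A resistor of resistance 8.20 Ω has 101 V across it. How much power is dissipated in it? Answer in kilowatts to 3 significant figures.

With V across and R both known, P = V²/R gives the dissipation directly.
P = (101 V)² / 8.20 Ω = 1244 W

1.24 kW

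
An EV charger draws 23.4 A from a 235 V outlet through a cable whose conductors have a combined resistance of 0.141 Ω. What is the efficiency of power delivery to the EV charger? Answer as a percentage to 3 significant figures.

98.6 %

The cable carries the full 23.4 A.
P_line = I² R_line = (23.40)² × 0.141 = 77.21 W
P_source = V I = 235 × 23.40 = 5499 W; P_load = 5422 W
η = P_load / P_source = 5422 / 5499 = 0.9860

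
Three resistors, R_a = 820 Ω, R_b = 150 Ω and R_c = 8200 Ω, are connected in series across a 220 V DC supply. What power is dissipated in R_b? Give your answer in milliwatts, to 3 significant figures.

The current is common to all series resistors; compute it, then apply P = I²R for the target.
R_total = 820 + 150 + 8200 = 9170 Ω
I = V / R_total = 220 / 9170 = 0.02399 A
P_R_b = I² × R_b = (0.02399)² × 150 = 0.08634 W

86.3 mW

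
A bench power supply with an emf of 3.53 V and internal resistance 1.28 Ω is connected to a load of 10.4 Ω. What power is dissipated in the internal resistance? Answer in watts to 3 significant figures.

r is in series with the load, so it carries the full circuit current — the loss in it is I²r.
I = ε / (r + R) = 3.53 / (1.28 + 10.4) = 0.3022 A
P_int = I² r = (0.3022)² × 1.28 = 0.1169 W

0.117 W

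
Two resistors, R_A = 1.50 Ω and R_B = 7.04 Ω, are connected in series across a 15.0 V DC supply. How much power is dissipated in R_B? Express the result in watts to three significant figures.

21.7 W

Since the resistors are in series they all carry the loop current I = V/R_total; the power in any one is I²R.
R_total = 1.50 + 7.04 = 8.540 Ω
I = V / R_total = 15.0 / 8.540 = 1.756 A
P_R_B = I² × R_B = (1.756)² × 7.04 = 21.72 W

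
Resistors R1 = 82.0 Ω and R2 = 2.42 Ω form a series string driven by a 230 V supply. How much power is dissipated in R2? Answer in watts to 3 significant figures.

18.0 W

Since the resistors are in series they all carry the loop current I = V/R_total; the power in any one is I²R.
R_total = 82.0 + 2.42 = 84.42 Ω
I = V / R_total = 230 / 84.42 = 2.724 A
P_R2 = I² × R2 = (2.724)² × 2.42 = 17.96 W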